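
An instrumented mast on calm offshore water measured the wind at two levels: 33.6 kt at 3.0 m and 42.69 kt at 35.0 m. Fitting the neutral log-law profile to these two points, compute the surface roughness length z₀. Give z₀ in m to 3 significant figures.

Log law: V(z) ∝ ln(z/z₀). With r = V₁/V₂ = 33.6/42.69 = 0.78707,
r · ln(z₂/z₀) = ln(z₁/z₀) ⇒ ln z₀ = (ln z₁ − r·ln z₂)/(1 − r)
ln z₀ = (1.09861 − 0.78707×3.55535) / 0.21293 = -7.9824
z₀ = exp(-7.9824) = 0.0003414 m

z₀ ≈ 0.000341 m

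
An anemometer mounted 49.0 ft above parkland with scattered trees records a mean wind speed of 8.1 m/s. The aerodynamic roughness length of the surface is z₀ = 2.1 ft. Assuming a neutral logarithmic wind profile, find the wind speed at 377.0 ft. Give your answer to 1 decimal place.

Log law: V(z) ∝ ln(z/z₀), so V₂/V₁ = ln(z₂/z₀) / ln(z₁/z₀).
ln(377.0/2.1) = 5.1903, ln(49.0/2.1) = 3.1499
V₂ = 8.1 × 5.1903/3.1499 = 8.1 × 1.6478 = 13.3470 m/s

13.3 m/s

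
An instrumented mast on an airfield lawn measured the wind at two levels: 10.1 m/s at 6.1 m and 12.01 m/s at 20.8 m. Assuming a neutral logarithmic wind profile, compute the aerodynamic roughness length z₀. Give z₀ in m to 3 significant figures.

z₀ ≈ 0.00930 m

Log law: V(z) ∝ ln(z/z₀). With r = V₁/V₂ = 10.1/12.01 = 0.84097,
r · ln(z₂/z₀) = ln(z₁/z₀) ⇒ ln z₀ = (ln z₁ − r·ln z₂)/(1 − r)
ln z₀ = (1.80829 − 0.84097×3.03495) / 0.15903 = -4.6783
z₀ = exp(-4.6783) = 0.009295 m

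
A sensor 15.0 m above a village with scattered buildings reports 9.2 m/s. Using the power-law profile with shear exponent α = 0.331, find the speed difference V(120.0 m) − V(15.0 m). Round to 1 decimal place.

Power law: V₂ = V₁ · (z₂/z₁)^α = 9.2 × (8.0000)^0.331 = 18.3109 m/s
ΔV = 18.3109 − 9.2 = 9.1109 m/s

9.1 m/s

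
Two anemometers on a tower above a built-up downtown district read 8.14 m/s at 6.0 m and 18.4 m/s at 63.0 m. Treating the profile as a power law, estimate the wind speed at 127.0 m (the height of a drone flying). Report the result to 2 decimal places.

First find α: α = ln(V₂/V₁)/ln(z₂/z₁) = ln(18.4/8.14)/ln(63.0/6.0) = 0.81556/2.35138 = 0.3468
Extrapolate from 63.0 m to 127.0 m: V₃ = 18.4 × (127.0/63.0)^0.3468 = 18.4 × 1.2753 = 23.4649 m/s

23.46 m/s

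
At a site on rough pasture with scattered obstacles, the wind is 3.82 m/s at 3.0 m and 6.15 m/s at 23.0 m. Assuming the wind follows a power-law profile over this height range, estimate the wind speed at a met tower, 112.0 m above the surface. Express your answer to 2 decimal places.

8.90 m/s

First find α: α = ln(V₂/V₁)/ln(z₂/z₁) = ln(6.15/3.82)/ln(23.0/3.0) = 0.47620/2.03688 = 0.2338
Extrapolate from 23.0 m to 112.0 m: V₃ = 6.15 × (112.0/23.0)^0.2338 = 6.15 × 1.4479 = 8.9044 m/s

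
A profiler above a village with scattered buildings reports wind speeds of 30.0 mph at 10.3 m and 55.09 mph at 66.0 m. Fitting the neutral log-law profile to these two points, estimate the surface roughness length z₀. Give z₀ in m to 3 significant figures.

z₀ ≈ 1.12 m

Log law: V(z) ∝ ln(z/z₀). With r = V₁/V₂ = 30.0/55.09 = 0.54456,
r · ln(z₂/z₀) = ln(z₁/z₀) ⇒ ln z₀ = (ln z₁ − r·ln z₂)/(1 − r)
ln z₀ = (2.33214 − 0.54456×4.18965) / 0.45544 = 0.1111
z₀ = exp(0.1111) = 1.118 m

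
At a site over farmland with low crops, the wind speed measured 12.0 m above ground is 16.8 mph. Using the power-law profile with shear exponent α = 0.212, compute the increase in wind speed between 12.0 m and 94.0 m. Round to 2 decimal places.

Power law: V₂ = V₁ · (z₂/z₁)^α = 16.8 × (7.8333)^0.212 = 25.9912 mph
ΔV = 25.9912 − 16.8 = 9.1912 mph

9.19 mph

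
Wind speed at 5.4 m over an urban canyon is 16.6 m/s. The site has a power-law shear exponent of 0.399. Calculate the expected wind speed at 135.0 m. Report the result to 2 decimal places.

59.96 m/s

Power-law profile: V₂ = V₁ · (z₂/z₁)^α
V₂ = 16.6 × (135.0/5.4)^0.399 = 16.6 × (25.0000)^0.399
    = 16.6 × 3.6123 = 59.9634 m/s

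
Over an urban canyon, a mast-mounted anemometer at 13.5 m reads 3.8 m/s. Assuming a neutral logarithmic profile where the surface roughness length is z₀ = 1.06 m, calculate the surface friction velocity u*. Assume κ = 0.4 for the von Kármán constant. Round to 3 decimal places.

Log law: V(z) = (u*/κ) · ln(z/z₀) ⇒ u* = κ · V / ln(z/z₀)
u* = 0.4 × 3.8 / ln(13.5/1.06) = 0.4 × 3.8 / 2.5444
   = 1.5200 / 2.5444 = 0.5974 m/s

u* ≈ 0.597 m/s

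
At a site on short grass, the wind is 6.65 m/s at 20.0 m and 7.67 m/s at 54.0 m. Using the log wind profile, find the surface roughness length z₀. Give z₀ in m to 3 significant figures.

z₀ ≈ 0.0308 m

Log law: V(z) ∝ ln(z/z₀). With r = V₁/V₂ = 6.65/7.67 = 0.86701,
r · ln(z₂/z₀) = ln(z₁/z₀) ⇒ ln z₀ = (ln z₁ − r·ln z₂)/(1 − r)
ln z₀ = (2.99573 − 0.86701×3.98898) / 0.13299 = -3.4799
z₀ = exp(-3.4799) = 0.03081 m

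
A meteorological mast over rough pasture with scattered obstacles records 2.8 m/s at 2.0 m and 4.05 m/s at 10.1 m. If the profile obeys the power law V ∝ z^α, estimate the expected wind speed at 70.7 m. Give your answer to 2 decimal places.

6.31 m/s

First find α: α = ln(V₂/V₁)/ln(z₂/z₁) = ln(4.05/2.8)/ln(10.1/2.0) = 0.36910/1.61939 = 0.2279
Extrapolate from 10.1 m to 70.7 m: V₃ = 4.05 × (70.7/10.1)^0.2279 = 4.05 × 1.5582 = 6.3106 m/s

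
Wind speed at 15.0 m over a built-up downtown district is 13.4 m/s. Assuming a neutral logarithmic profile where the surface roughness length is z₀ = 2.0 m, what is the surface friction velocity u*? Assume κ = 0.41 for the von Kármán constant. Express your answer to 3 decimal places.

Log law: V(z) = (u*/κ) · ln(z/z₀) ⇒ u* = κ · V / ln(z/z₀)
u* = 0.41 × 13.4 / ln(15.0/2.0) = 0.41 × 13.4 / 2.0149
   = 5.4940 / 2.0149 = 2.7267 m/s

u* ≈ 2.727 m/s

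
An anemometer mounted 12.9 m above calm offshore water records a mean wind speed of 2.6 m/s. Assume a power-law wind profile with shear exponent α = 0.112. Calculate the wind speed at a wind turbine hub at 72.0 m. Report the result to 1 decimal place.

Power-law profile: V₂ = V₁ · (z₂/z₁)^α
V₂ = 2.6 × (72.0/12.9)^0.112 = 2.6 × (5.5814)^0.112
    = 2.6 × 1.2124 = 3.1522 m/s

3.2 m/s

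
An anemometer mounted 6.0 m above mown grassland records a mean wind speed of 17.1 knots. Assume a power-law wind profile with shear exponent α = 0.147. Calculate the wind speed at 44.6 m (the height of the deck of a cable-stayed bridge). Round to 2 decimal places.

22.96 knots

Power-law profile: V₂ = V₁ · (z₂/z₁)^α
V₂ = 17.1 × (44.6/6.0)^0.147 = 17.1 × (7.4333)^0.147
    = 17.1 × 1.3430 = 22.9647 knots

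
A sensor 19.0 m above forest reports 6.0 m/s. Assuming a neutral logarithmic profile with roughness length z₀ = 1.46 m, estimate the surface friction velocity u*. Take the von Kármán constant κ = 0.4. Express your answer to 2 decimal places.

Log law: V(z) = (u*/κ) · ln(z/z₀) ⇒ u* = κ · V / ln(z/z₀)
u* = 0.4 × 6.0 / ln(19.0/1.46) = 0.4 × 6.0 / 2.5660
   = 2.4000 / 2.5660 = 0.9353 m/s

u* ≈ 0.94 m/s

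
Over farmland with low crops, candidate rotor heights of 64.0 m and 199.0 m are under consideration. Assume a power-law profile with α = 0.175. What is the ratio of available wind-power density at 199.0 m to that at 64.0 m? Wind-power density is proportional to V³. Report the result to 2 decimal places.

Speed ratio: V_B/V_A = (z_B/z_A)^α = (199.0/64.0)^0.175 = (3.1094)^0.175 = 1.21960
Power-density ratio: P_B/P_A = (V_B/V_A)³ = (1.21960)³ = 1.81407

1.81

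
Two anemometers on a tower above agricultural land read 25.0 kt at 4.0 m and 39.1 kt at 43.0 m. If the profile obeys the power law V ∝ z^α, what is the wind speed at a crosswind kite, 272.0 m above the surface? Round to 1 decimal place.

55.3 kt

First find α: α = ln(V₂/V₁)/ln(z₂/z₁) = ln(39.1/25.0)/ln(43.0/4.0) = 0.44725/2.37491 = 0.1883
Extrapolate from 43.0 m to 272.0 m: V₃ = 39.1 × (272.0/43.0)^0.1883 = 39.1 × 1.4154 = 55.3403 kt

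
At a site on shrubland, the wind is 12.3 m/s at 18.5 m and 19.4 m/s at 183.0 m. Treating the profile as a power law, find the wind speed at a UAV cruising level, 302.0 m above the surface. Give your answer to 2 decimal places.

21.43 m/s

First find α: α = ln(V₂/V₁)/ln(z₂/z₁) = ln(19.4/12.3)/ln(183.0/18.5) = 0.45567/2.29172 = 0.1988
Extrapolate from 183.0 m to 302.0 m: V₃ = 19.4 × (302.0/183.0)^0.1988 = 19.4 × 1.1047 = 21.4318 m/s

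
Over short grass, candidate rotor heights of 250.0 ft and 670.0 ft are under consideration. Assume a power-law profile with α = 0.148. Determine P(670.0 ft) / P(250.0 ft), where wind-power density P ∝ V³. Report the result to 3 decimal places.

1.549

Speed ratio: V_B/V_A = (z_B/z_A)^α = (670.0/250.0)^0.148 = (2.6800)^0.148 = 1.15708
Power-density ratio: P_B/P_A = (V_B/V_A)³ = (1.15708)³ = 1.54914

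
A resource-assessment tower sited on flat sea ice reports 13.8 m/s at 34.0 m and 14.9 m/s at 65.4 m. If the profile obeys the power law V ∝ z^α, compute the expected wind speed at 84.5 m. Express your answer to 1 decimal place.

First find α: α = ln(V₂/V₁)/ln(z₂/z₁) = ln(14.9/13.8)/ln(65.4/34.0) = 0.07669/0.65416 = 0.1172
Extrapolate from 65.4 m to 84.5 m: V₃ = 14.9 × (84.5/65.4)^0.1172 = 14.9 × 1.0305 = 15.3544 m/s

15.4 m/s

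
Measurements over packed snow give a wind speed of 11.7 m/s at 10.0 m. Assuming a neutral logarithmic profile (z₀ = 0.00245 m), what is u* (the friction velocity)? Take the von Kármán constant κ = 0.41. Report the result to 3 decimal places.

u* ≈ 0.577 m/s

Log law: V(z) = (u*/κ) · ln(z/z₀) ⇒ u* = κ · V / ln(z/z₀)
u* = 0.41 × 11.7 / ln(10.0/0.00245) = 0.41 × 11.7 / 8.3143
   = 4.7970 / 8.3143 = 0.5770 m/s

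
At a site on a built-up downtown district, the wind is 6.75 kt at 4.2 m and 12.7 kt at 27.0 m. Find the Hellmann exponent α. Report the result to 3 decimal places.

α ≈ 0.340

Power law: V₂/V₁ = (z₂/z₁)^α ⇒ α = ln(V₂/V₁) / ln(z₂/z₁)
α = ln(12.7/6.75) / ln(27.0/4.2) = ln(1.8815) / ln(6.4286)
  = 0.63206 / 1.86075 = 0.33968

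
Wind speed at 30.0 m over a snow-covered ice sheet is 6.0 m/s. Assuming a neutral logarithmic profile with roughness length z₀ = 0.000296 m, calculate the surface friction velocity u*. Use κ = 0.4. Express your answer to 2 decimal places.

Log law: V(z) = (u*/κ) · ln(z/z₀) ⇒ u* = κ · V / ln(z/z₀)
u* = 0.4 × 6.0 / ln(30.0/0.000296) = 0.4 × 6.0 / 11.5263
   = 2.4000 / 11.5263 = 0.2082 m/s

u* ≈ 0.21 m/s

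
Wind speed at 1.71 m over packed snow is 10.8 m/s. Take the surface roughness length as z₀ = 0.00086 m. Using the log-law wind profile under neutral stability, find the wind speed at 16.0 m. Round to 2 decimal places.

Log law: V(z) ∝ ln(z/z₀), so V₂/V₁ = ln(z₂/z₀) / ln(z₁/z₀).
ln(16.0/0.00086) = 9.8312, ln(1.71/0.00086) = 7.5951
V₂ = 10.8 × 9.8312/7.5951 = 10.8 × 1.2944 = 13.9797 m/s

13.98 m/s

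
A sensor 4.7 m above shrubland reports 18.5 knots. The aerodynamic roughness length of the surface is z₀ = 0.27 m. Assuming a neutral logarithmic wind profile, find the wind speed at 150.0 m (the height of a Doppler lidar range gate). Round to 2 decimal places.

Log law: V(z) ∝ ln(z/z₀), so V₂/V₁ = ln(z₂/z₀) / ln(z₁/z₀).
ln(150.0/0.27) = 6.3200, ln(4.7/0.27) = 2.8569
V₂ = 18.5 × 6.3200/2.8569 = 18.5 × 2.2122 = 40.9253 knots

40.93 knots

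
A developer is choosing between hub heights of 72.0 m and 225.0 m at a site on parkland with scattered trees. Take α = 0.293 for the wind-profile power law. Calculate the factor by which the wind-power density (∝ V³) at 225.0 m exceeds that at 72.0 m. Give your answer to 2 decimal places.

Speed ratio: V_B/V_A = (z_B/z_A)^α = (225.0/72.0)^0.293 = (3.1250)^0.293 = 1.39634
Power-density ratio: P_B/P_A = (V_B/V_A)³ = (1.39634)³ = 2.72253

2.72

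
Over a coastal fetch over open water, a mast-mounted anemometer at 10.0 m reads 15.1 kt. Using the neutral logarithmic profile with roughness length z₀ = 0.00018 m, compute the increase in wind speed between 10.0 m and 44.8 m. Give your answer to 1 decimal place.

2.1 kt

Log law: V₂ = V₁ · ln(z₂/z₀)/ln(z₁/z₀) = 15.1 × 12.4248/10.9251 = 17.1727 kt
ΔV = 17.1727 − 15.1 = 2.0727 kt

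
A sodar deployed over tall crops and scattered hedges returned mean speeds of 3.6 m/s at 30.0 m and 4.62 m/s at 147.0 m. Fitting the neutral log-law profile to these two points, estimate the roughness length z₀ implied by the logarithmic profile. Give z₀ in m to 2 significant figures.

z₀ ≈ 0.11 m

Log law: V(z) ∝ ln(z/z₀). With r = V₁/V₂ = 3.6/4.62 = 0.77922,
r · ln(z₂/z₀) = ln(z₁/z₀) ⇒ ln z₀ = (ln z₁ − r·ln z₂)/(1 − r)
ln z₀ = (3.40120 − 0.77922×4.99043) / 0.22078 = -2.2079
z₀ = exp(-2.2079) = 0.1099 m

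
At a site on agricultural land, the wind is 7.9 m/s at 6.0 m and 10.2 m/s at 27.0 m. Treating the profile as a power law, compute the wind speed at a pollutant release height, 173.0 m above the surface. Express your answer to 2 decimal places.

First find α: α = ln(V₂/V₁)/ln(z₂/z₁) = ln(10.2/7.9)/ln(27.0/6.0) = 0.25552/1.50408 = 0.1699
Extrapolate from 27.0 m to 173.0 m: V₃ = 10.2 × (173.0/27.0)^0.1699 = 10.2 × 1.3710 = 13.9845 m/s

13.98 m/s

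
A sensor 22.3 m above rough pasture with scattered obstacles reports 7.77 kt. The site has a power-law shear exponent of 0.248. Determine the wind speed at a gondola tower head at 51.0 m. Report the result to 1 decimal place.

9.5 kt

Power-law profile: V₂ = V₁ · (z₂/z₁)^α
V₂ = 7.77 × (51.0/22.3)^0.248 = 7.77 × (2.2870)^0.248
    = 7.77 × 1.2277 = 9.5394 kt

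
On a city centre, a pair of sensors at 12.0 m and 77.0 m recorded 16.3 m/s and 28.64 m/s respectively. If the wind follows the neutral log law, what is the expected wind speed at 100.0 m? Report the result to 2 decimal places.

30.38 m/s

Log law: V ∝ ln(z/z₀). From the pair, with r = V₁/V₂ = 0.56913,
ln z₀ = (ln z₁ − r·ln z₂)/(1 − r) = (2.4849 − 0.56913×4.3438)/0.43087 = 0.0295 → z₀ = 1.030 m
V₃ = V₁ · ln(z₃/z₀)/ln(z₁/z₀) = 16.3 × 4.5757/2.4554 = 30.3750 m/s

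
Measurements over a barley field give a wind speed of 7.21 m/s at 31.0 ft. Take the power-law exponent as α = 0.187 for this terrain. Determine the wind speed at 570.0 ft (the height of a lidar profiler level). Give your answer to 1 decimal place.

12.4 m/s

Power-law profile: V₂ = V₁ · (z₂/z₁)^α
V₂ = 7.21 × (570.0/31.0)^0.187 = 7.21 × (18.3871)^0.187
    = 7.21 × 1.7237 = 12.4279 m/s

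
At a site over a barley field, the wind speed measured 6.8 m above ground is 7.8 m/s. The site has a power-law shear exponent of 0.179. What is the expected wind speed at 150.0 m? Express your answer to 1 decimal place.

13.6 m/s

Power-law profile: V₂ = V₁ · (z₂/z₁)^α
V₂ = 7.8 × (150.0/6.8)^0.179 = 7.8 × (22.0588)^0.179
    = 7.8 × 1.7398 = 13.5705 m/s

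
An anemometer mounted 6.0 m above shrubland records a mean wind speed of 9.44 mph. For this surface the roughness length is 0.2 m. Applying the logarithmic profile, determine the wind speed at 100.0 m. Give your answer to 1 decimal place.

Log law: V(z) ∝ ln(z/z₀), so V₂/V₁ = ln(z₂/z₀) / ln(z₁/z₀).
ln(100.0/0.2) = 6.2146, ln(6.0/0.2) = 3.4012
V₂ = 9.44 × 6.2146/3.4012 = 9.44 × 1.8272 = 17.2486 mph

17.2 mph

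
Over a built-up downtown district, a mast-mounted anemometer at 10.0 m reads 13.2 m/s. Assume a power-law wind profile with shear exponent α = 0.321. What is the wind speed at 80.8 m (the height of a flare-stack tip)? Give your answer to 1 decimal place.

25.8 m/s

Power-law profile: V₂ = V₁ · (z₂/z₁)^α
V₂ = 13.2 × (80.8/10.0)^0.321 = 13.2 × (8.0800)^0.321
    = 13.2 × 1.9556 = 25.8139 m/s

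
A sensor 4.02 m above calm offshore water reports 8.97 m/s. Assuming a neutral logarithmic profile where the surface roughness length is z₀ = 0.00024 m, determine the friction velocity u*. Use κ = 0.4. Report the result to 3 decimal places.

Log law: V(z) = (u*/κ) · ln(z/z₀) ⇒ u* = κ · V / ln(z/z₀)
u* = 0.4 × 8.97 / ln(4.02/0.00024) = 0.4 × 8.97 / 9.7262
   = 3.5880 / 9.7262 = 0.3689 m/s

u* ≈ 0.369 m/s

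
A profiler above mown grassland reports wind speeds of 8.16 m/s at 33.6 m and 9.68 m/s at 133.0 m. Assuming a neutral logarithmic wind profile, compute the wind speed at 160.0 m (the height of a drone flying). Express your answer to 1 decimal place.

Log law: V ∝ ln(z/z₀). From the pair, with r = V₁/V₂ = 0.84298,
ln z₀ = (ln z₁ − r·ln z₂)/(1 − r) = (3.5145 − 0.84298×4.8903)/0.15702 = -3.8715 → z₀ = 0.02083 m
V₃ = V₁ · ln(z₃/z₀)/ln(z₁/z₀) = 8.16 × 8.9466/7.3860 = 9.8842 m/s

9.9 m/s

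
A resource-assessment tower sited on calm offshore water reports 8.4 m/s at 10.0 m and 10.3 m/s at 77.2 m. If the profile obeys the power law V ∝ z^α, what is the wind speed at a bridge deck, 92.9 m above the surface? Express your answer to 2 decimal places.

10.49 m/s

First find α: α = ln(V₂/V₁)/ln(z₂/z₁) = ln(10.3/8.4)/ln(77.2/10.0) = 0.20391/2.04381 = 0.0998
Extrapolate from 77.2 m to 92.9 m: V₃ = 10.3 × (92.9/77.2)^0.0998 = 10.3 × 1.0186 = 10.4920 m/s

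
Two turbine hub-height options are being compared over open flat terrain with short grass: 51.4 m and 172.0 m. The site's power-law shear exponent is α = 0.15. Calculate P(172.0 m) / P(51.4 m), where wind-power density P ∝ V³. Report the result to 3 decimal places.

Speed ratio: V_B/V_A = (z_B/z_A)^α = (172.0/51.4)^0.15 = (3.3463)^0.15 = 1.19863
Power-density ratio: P_B/P_A = (V_B/V_A)³ = (1.19863)³ = 1.72208

1.722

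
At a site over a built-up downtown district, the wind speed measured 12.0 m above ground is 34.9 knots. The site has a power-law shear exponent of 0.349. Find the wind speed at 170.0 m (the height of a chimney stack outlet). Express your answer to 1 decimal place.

Power-law profile: V₂ = V₁ · (z₂/z₁)^α
V₂ = 34.9 × (170.0/12.0)^0.349 = 34.9 × (14.1667)^0.349
    = 34.9 × 2.5223 = 88.0274 knots

88.0 knots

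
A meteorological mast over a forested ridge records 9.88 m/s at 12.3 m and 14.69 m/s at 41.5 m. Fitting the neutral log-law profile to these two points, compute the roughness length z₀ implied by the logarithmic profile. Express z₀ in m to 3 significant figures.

Log law: V(z) ∝ ln(z/z₀). With r = V₁/V₂ = 9.88/14.69 = 0.67257,
r · ln(z₂/z₀) = ln(z₁/z₀) ⇒ ln z₀ = (ln z₁ − r·ln z₂)/(1 − r)
ln z₀ = (2.50960 − 0.67257×3.72569) / 0.32743 = 0.0117
z₀ = exp(0.0117) = 1.012 m

z₀ ≈ 1.01 m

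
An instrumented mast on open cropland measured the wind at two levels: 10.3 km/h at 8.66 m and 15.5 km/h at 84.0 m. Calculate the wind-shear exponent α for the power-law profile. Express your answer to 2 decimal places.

Power law: V₂/V₁ = (z₂/z₁)^α ⇒ α = ln(V₂/V₁) / ln(z₂/z₁)
α = ln(15.5/10.3) / ln(84.0/8.66) = ln(1.5049) / ln(9.6998)
  = 0.40870 / 2.27210 = 0.17988

α ≈ 0.18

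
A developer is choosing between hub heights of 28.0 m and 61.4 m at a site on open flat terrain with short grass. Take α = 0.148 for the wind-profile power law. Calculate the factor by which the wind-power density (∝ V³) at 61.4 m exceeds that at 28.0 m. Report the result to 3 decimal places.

1.417

Speed ratio: V_B/V_A = (z_B/z_A)^α = (61.4/28.0)^0.148 = (2.1929)^0.148 = 1.12323
Power-density ratio: P_B/P_A = (V_B/V_A)³ = (1.12323)³ = 1.41713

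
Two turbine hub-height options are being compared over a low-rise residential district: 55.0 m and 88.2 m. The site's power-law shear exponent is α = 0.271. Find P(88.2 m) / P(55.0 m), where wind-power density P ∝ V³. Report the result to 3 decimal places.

Speed ratio: V_B/V_A = (z_B/z_A)^α = (88.2/55.0)^0.271 = (1.6036)^0.271 = 1.13654
Power-density ratio: P_B/P_A = (V_B/V_A)³ = (1.13654)³ = 1.46808

1.468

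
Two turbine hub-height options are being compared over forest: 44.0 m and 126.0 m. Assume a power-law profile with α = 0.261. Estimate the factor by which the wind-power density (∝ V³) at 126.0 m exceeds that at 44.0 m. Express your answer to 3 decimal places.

Speed ratio: V_B/V_A = (z_B/z_A)^α = (126.0/44.0)^0.261 = (2.8636)^0.261 = 1.31600
Power-density ratio: P_B/P_A = (V_B/V_A)³ = (1.31600)³ = 2.27912

2.279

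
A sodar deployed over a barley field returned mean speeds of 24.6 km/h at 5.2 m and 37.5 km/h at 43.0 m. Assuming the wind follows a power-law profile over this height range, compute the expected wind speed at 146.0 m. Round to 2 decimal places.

First find α: α = ln(V₂/V₁)/ln(z₂/z₁) = ln(37.5/24.6)/ln(43.0/5.2) = 0.42159/2.11254 = 0.1996
Extrapolate from 43.0 m to 146.0 m: V₃ = 37.5 × (146.0/43.0)^0.1996 = 37.5 × 1.2763 = 47.8606 km/h

47.86 km/h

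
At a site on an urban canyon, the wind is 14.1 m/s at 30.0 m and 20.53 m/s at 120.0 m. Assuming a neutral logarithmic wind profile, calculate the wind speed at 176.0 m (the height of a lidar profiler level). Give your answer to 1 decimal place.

Log law: V ∝ ln(z/z₀). From the pair, with r = V₁/V₂ = 0.68680,
ln z₀ = (ln z₁ − r·ln z₂)/(1 − r) = (3.4012 − 0.68680×4.7875)/0.31320 = 0.3613 → z₀ = 1.435 m
V₃ = V₁ · ln(z₃/z₀)/ln(z₁/z₀) = 14.1 × 4.8092/3.0399 = 22.3064 m/s

22.3 m/s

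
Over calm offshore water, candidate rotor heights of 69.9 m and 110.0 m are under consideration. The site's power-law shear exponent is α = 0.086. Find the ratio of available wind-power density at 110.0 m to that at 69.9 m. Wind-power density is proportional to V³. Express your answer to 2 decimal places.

Speed ratio: V_B/V_A = (z_B/z_A)^α = (110.0/69.9)^0.086 = (1.5737)^0.086 = 1.03976
Power-density ratio: P_B/P_A = (V_B/V_A)³ = (1.03976)³ = 1.12410

1.12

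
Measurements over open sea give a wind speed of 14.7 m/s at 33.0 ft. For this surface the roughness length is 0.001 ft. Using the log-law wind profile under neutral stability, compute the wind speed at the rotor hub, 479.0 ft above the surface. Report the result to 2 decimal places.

Log law: V(z) ∝ ln(z/z₀), so V₂/V₁ = ln(z₂/z₀) / ln(z₁/z₀).
ln(479.0/0.001) = 13.0795, ln(33.0/0.001) = 10.4043
V₂ = 14.7 × 13.0795/10.4043 = 14.7 × 1.2571 = 18.4797 m/s

18.48 m/s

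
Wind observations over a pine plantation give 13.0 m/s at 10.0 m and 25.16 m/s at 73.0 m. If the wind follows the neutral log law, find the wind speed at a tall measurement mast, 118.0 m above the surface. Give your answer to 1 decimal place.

Log law: V ∝ ln(z/z₀). From the pair, with r = V₁/V₂ = 0.51669,
ln z₀ = (ln z₁ − r·ln z₂)/(1 − r) = (2.3026 − 0.51669×4.2905)/0.48331 = 0.1774 → z₀ = 1.194 m
V₃ = V₁ · ln(z₃/z₀)/ln(z₁/z₀) = 13.0 × 4.5933/2.1252 = 28.0976 m/s

28.1 m/s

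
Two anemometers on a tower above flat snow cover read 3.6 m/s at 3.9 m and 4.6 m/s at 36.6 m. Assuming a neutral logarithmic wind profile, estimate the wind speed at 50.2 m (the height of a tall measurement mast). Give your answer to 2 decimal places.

Log law: V ∝ ln(z/z₀). From the pair, with r = V₁/V₂ = 0.78261,
ln z₀ = (ln z₁ − r·ln z₂)/(1 − r) = (1.3610 − 0.78261×3.6000)/0.21739 = -6.6997 → z₀ = 0.001231 m
V₃ = V₁ · ln(z₃/z₀)/ln(z₁/z₀) = 3.6 × 10.6157/8.0607 = 4.7411 m/s

4.74 m/s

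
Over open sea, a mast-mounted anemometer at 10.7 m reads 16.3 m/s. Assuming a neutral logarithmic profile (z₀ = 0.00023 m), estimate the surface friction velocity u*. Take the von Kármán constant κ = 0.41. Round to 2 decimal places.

u* ≈ 0.62 m/s

Log law: V(z) = (u*/κ) · ln(z/z₀) ⇒ u* = κ · V / ln(z/z₀)
u* = 0.41 × 16.3 / ln(10.7/0.00023) = 0.41 × 16.3 / 10.7477
   = 6.6830 / 10.7477 = 0.6218 m/s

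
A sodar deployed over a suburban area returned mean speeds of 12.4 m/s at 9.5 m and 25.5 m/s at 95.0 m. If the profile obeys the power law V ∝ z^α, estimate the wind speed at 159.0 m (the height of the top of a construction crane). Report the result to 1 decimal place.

First find α: α = ln(V₂/V₁)/ln(z₂/z₁) = ln(25.5/12.4)/ln(95.0/9.5) = 0.72098/2.30259 = 0.3131
Extrapolate from 95.0 m to 159.0 m: V₃ = 25.5 × (159.0/95.0)^0.3131 = 25.5 × 1.1750 = 29.9624 m/s

30.0 m/s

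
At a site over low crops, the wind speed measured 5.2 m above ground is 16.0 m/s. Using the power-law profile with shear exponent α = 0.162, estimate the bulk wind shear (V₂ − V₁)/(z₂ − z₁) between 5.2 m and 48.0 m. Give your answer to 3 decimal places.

Power law: V₂ = V₁ · (z₂/z₁)^α = 16.0 × (9.2308)^0.162 = 22.9345 m/s
ΔV/Δz = (22.9345 − 16.0)/(48.0 − 5.2) = 6.9345/42.8000 = 0.16202 m/s/m

0.162 m/s/m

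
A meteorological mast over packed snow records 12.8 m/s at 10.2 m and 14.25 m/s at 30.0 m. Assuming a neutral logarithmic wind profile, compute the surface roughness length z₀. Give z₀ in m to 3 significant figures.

Log law: V(z) ∝ ln(z/z₀). With r = V₁/V₂ = 12.8/14.25 = 0.89825,
r · ln(z₂/z₀) = ln(z₁/z₀) ⇒ ln z₀ = (ln z₁ − r·ln z₂)/(1 − r)
ln z₀ = (2.32239 − 0.89825×3.40120) / 0.10175 = -7.2009
z₀ = exp(-7.2009) = 0.0007459 m

z₀ ≈ 0.000746 m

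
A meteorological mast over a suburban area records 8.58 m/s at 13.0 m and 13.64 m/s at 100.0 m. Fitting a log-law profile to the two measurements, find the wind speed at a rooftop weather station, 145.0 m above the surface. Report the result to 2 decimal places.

14.56 m/s

Log law: V ∝ ln(z/z₀). From the pair, with r = V₁/V₂ = 0.62903,
ln z₀ = (ln z₁ − r·ln z₂)/(1 − r) = (2.5649 − 0.62903×4.6052)/0.37097 = -0.8946 → z₀ = 0.4088 m
V₃ = V₁ · ln(z₃/z₀)/ln(z₁/z₀) = 8.58 × 5.8713/3.4595 = 14.5615 m/s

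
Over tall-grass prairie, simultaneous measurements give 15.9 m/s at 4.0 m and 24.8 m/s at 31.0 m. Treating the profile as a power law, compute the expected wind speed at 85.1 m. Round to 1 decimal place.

First find α: α = ln(V₂/V₁)/ln(z₂/z₁) = ln(24.8/15.9)/ln(31.0/4.0) = 0.44452/2.04769 = 0.2171
Extrapolate from 31.0 m to 85.1 m: V₃ = 24.8 × (85.1/31.0)^0.2171 = 24.8 × 1.2451 = 30.8787 m/s

30.9 m/s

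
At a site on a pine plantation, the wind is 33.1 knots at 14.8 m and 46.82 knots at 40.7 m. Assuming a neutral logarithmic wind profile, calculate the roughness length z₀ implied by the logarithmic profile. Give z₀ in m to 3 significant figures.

Log law: V(z) ∝ ln(z/z₀). With r = V₁/V₂ = 33.1/46.82 = 0.70696,
r · ln(z₂/z₀) = ln(z₁/z₀) ⇒ ln z₀ = (ln z₁ − r·ln z₂)/(1 − r)
ln z₀ = (2.69463 − 0.70696×3.70623) / 0.29304 = 0.2541
z₀ = exp(0.2541) = 1.289 m

z₀ ≈ 1.29 m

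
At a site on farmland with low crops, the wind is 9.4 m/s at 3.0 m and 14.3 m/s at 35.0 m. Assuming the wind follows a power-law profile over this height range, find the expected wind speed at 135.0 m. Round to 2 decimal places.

18.01 m/s

First find α: α = ln(V₂/V₁)/ln(z₂/z₁) = ln(14.3/9.4)/ln(35.0/3.0) = 0.41955/2.45674 = 0.1708
Extrapolate from 35.0 m to 135.0 m: V₃ = 14.3 × (135.0/35.0)^0.1708 = 14.3 × 1.2593 = 18.0076 m/s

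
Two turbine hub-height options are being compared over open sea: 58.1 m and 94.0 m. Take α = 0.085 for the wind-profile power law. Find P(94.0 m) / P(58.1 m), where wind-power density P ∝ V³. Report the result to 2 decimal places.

Speed ratio: V_B/V_A = (z_B/z_A)^α = (94.0/58.1)^0.085 = (1.6179)^0.085 = 1.04174
Power-density ratio: P_B/P_A = (V_B/V_A)³ = (1.04174)³ = 1.13053

1.13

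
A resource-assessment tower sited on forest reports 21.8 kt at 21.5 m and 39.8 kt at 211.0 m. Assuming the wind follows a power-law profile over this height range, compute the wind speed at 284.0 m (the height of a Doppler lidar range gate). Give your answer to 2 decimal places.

First find α: α = ln(V₂/V₁)/ln(z₂/z₁) = ln(39.8/21.8)/ln(211.0/21.5) = 0.60196/2.28381 = 0.2636
Extrapolate from 211.0 m to 284.0 m: V₃ = 39.8 × (284.0/211.0)^0.2636 = 39.8 × 1.0815 = 43.0421 kt

43.04 kt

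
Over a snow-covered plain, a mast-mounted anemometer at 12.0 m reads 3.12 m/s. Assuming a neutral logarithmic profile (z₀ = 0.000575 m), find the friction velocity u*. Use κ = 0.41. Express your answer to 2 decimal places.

u* ≈ 0.13 m/s

Log law: V(z) = (u*/κ) · ln(z/z₀) ⇒ u* = κ · V / ln(z/z₀)
u* = 0.41 × 3.12 / ln(12.0/0.000575) = 0.41 × 3.12 / 9.9460
   = 1.2792 / 9.9460 = 0.1286 m/s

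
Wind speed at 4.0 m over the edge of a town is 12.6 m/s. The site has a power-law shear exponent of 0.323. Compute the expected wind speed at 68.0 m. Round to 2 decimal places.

31.46 m/s

Power-law profile: V₂ = V₁ · (z₂/z₁)^α
V₂ = 12.6 × (68.0/4.0)^0.323 = 12.6 × (17.0000)^0.323
    = 12.6 × 2.4971 = 31.4634 m/s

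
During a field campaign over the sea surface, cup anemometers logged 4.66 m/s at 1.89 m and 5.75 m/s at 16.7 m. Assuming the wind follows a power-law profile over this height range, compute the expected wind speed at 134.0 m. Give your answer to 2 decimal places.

First find α: α = ln(V₂/V₁)/ln(z₂/z₁) = ln(5.75/4.66)/ln(16.7/1.89) = 0.21018/2.17883 = 0.0965
Extrapolate from 16.7 m to 134.0 m: V₃ = 5.75 × (134.0/16.7)^0.0965 = 5.75 × 1.2225 = 7.0293 m/s

7.03 m/s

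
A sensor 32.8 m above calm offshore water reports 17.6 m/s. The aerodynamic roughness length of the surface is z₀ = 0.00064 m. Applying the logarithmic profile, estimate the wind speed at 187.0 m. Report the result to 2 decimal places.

Log law: V(z) ∝ ln(z/z₀), so V₂/V₁ = ln(z₂/z₀) / ln(z₁/z₀).
ln(187.0/0.00064) = 12.5852, ln(32.8/0.00064) = 10.8445
V₂ = 17.6 × 12.5852/10.8445 = 17.6 × 1.1605 = 20.4250 m/s

20.43 m/s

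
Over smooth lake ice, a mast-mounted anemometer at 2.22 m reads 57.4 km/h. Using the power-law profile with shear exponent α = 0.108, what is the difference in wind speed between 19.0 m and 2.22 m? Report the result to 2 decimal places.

Power law: V₂ = V₁ · (z₂/z₁)^α = 57.4 × (8.5586)^0.108 = 72.3788 km/h
ΔV = 72.3788 − 57.4 = 14.9788 km/h

14.98 km/h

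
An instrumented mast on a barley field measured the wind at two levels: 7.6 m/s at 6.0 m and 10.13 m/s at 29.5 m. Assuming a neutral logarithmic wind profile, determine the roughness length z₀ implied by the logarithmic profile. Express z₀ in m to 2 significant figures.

z₀ ≈ 0.050 m

Log law: V(z) ∝ ln(z/z₀). With r = V₁/V₂ = 7.6/10.13 = 0.75025,
r · ln(z₂/z₀) = ln(z₁/z₀) ⇒ ln z₀ = (ln z₁ − r·ln z₂)/(1 − r)
ln z₀ = (1.79176 − 0.75025×3.38439) / 0.24975 = -2.9924
z₀ = exp(-2.9924) = 0.05017 m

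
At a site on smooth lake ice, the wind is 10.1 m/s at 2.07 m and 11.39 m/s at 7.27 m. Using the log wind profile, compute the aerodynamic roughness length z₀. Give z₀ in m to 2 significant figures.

Log law: V(z) ∝ ln(z/z₀). With r = V₁/V₂ = 10.1/11.39 = 0.88674,
r · ln(z₂/z₀) = ln(z₁/z₀) ⇒ ln z₀ = (ln z₁ − r·ln z₂)/(1 − r)
ln z₀ = (0.72755 − 0.88674×1.98376) / 0.11326 = -9.1079
z₀ = exp(-9.1079) = 0.0001108 m

z₀ ≈ 0.00011 m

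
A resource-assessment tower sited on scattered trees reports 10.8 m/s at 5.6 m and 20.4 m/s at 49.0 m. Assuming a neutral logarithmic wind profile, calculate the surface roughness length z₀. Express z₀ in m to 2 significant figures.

z₀ ≈ 0.49 m

Log law: V(z) ∝ ln(z/z₀). With r = V₁/V₂ = 10.8/20.4 = 0.52941,
r · ln(z₂/z₀) = ln(z₁/z₀) ⇒ ln z₀ = (ln z₁ − r·ln z₂)/(1 − r)
ln z₀ = (1.72277 − 0.52941×3.89182) / 0.47059 = -0.7174
z₀ = exp(-0.7174) = 0.4880 m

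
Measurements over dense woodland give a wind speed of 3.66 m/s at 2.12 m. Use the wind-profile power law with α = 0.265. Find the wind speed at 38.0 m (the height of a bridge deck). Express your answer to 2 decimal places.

7.86 m/s

Power-law profile: V₂ = V₁ · (z₂/z₁)^α
V₂ = 3.66 × (38.0/2.12)^0.265 = 3.66 × (17.9245)^0.265
    = 3.66 × 2.1486 = 7.8640 m/s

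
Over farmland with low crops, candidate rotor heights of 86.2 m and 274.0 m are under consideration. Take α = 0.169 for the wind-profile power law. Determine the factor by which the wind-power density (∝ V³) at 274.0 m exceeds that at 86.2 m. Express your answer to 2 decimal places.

Speed ratio: V_B/V_A = (z_B/z_A)^α = (274.0/86.2)^0.169 = (3.1787)^0.169 = 1.21585
Power-density ratio: P_B/P_A = (V_B/V_A)³ = (1.21585)³ = 1.79737

1.80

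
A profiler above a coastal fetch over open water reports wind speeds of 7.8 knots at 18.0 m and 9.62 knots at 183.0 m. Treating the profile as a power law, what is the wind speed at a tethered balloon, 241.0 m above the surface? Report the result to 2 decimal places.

9.86 knots

First find α: α = ln(V₂/V₁)/ln(z₂/z₁) = ln(9.62/7.8)/ln(183.0/18.0) = 0.20972/2.31911 = 0.0904
Extrapolate from 183.0 m to 241.0 m: V₃ = 9.62 × (241.0/183.0)^0.0904 = 9.62 × 1.0252 = 9.8625 knots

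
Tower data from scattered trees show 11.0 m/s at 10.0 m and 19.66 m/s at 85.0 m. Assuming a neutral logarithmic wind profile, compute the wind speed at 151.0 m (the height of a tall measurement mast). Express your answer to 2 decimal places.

Log law: V ∝ ln(z/z₀). From the pair, with r = V₁/V₂ = 0.55951,
ln z₀ = (ln z₁ − r·ln z₂)/(1 − r) = (2.3026 − 0.55951×4.4427)/0.44049 = -0.4157 → z₀ = 0.6598 m
V₃ = V₁ · ln(z₃/z₀)/ln(z₁/z₀) = 11.0 × 5.4330/2.7183 = 21.9853 m/s

21.99 m/s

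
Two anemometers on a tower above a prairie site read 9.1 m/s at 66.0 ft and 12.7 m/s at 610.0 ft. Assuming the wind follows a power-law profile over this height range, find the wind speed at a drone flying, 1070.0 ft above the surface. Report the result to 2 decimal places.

First find α: α = ln(V₂/V₁)/ln(z₂/z₁) = ln(12.7/9.1)/ln(610.0/66.0) = 0.33333/2.22380 = 0.1499
Extrapolate from 610.0 ft to 1070.0 ft: V₃ = 12.7 × (1070.0/610.0)^0.1499 = 12.7 × 1.0879 = 13.8161 m/s

13.82 m/s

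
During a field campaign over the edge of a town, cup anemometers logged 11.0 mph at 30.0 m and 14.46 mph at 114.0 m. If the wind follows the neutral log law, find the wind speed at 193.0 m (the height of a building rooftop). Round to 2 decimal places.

Log law: V ∝ ln(z/z₀). From the pair, with r = V₁/V₂ = 0.76072,
ln z₀ = (ln z₁ − r·ln z₂)/(1 − r) = (3.4012 − 0.76072×4.7362)/0.23928 = -0.8430 → z₀ = 0.4304 m
V₃ = V₁ · ln(z₃/z₀)/ln(z₁/z₀) = 11.0 × 6.1057/4.2442 = 15.8245 mph

15.82 mph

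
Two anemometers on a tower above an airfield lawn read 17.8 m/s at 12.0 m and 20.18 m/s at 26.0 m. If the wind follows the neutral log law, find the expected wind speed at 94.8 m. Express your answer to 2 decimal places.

Log law: V ∝ ln(z/z₀). From the pair, with r = V₁/V₂ = 0.88206,
ln z₀ = (ln z₁ − r·ln z₂)/(1 − r) = (2.4849 − 0.88206×3.2581)/0.11794 = -3.2978 → z₀ = 0.03697 m
V₃ = V₁ · ln(z₃/z₀)/ln(z₁/z₀) = 17.8 × 7.8495/5.7827 = 24.1621 m/s

24.16 m/s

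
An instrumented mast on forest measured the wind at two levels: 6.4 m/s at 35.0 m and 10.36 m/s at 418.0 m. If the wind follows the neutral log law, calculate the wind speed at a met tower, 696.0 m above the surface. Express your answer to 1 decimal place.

Log law: V ∝ ln(z/z₀). From the pair, with r = V₁/V₂ = 0.61776,
ln z₀ = (ln z₁ − r·ln z₂)/(1 − r) = (3.5553 − 0.61776×6.0355)/0.38224 = -0.4529 → z₀ = 0.6358 m
V₃ = V₁ · ln(z₃/z₀)/ln(z₁/z₀) = 6.4 × 6.9983/4.0083 = 11.1741 m/s

11.2 m/s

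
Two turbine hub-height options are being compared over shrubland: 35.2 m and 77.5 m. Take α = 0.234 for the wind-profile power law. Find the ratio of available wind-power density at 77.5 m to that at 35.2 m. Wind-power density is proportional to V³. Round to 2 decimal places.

1.74

Speed ratio: V_B/V_A = (z_B/z_A)^α = (77.5/35.2)^0.234 = (2.2017)^0.234 = 1.20283
Power-density ratio: P_B/P_A = (V_B/V_A)³ = (1.20283)³ = 1.74027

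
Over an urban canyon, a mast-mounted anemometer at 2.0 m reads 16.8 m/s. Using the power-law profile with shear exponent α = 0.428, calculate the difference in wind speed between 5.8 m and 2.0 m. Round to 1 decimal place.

Power law: V₂ = V₁ · (z₂/z₁)^α = 16.8 × (2.9000)^0.428 = 26.4982 m/s
ΔV = 26.4982 − 16.8 = 9.6982 m/s

9.7 m/s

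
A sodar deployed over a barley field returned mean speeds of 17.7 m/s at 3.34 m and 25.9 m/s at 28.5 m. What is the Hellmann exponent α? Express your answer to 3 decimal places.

Power law: V₂/V₁ = (z₂/z₁)^α ⇒ α = ln(V₂/V₁) / ln(z₂/z₁)
α = ln(25.9/17.7) / ln(28.5/3.34) = ln(1.4633) / ln(8.5329)
  = 0.38068 / 2.14393 = 0.17756

α ≈ 0.178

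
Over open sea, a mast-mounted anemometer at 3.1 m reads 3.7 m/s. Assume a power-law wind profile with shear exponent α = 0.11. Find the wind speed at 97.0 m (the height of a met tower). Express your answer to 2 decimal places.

5.40 m/s

Power-law profile: V₂ = V₁ · (z₂/z₁)^α
V₂ = 3.7 × (97.0/3.1)^0.11 = 3.7 × (31.2903)^0.11
    = 3.7 × 1.4605 = 5.4038 m/s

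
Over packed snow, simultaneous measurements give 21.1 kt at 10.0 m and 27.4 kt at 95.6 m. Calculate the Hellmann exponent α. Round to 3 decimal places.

α ≈ 0.116

Power law: V₂/V₁ = (z₂/z₁)^α ⇒ α = ln(V₂/V₁) / ln(z₂/z₁)
α = ln(27.4/21.1) / ln(95.6/10.0) = ln(1.2986) / ln(9.5600)
  = 0.26127 / 2.25759 = 0.11573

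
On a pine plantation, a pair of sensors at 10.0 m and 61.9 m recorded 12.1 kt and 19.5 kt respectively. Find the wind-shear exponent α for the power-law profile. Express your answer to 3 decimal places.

Power law: V₂/V₁ = (z₂/z₁)^α ⇒ α = ln(V₂/V₁) / ln(z₂/z₁)
α = ln(19.5/12.1) / ln(61.9/10.0) = ln(1.6116) / ln(6.1900)
  = 0.47721 / 1.82294 = 0.26178

α ≈ 0.262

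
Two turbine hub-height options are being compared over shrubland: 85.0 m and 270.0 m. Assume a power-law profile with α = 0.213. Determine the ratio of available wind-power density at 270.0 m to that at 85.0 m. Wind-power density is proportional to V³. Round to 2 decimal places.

Speed ratio: V_B/V_A = (z_B/z_A)^α = (270.0/85.0)^0.213 = (3.1765)^0.213 = 1.27913
Power-density ratio: P_B/P_A = (V_B/V_A)³ = (1.27913)³ = 2.09287

2.09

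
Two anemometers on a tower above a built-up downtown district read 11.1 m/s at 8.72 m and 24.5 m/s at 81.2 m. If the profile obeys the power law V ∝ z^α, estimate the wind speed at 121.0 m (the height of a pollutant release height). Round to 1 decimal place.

28.2 m/s

First find α: α = ln(V₂/V₁)/ln(z₂/z₁) = ln(24.5/11.1)/ln(81.2/8.72) = 0.79173/2.23130 = 0.3548
Extrapolate from 81.2 m to 121.0 m: V₃ = 24.5 × (121.0/81.2)^0.3548 = 24.5 × 1.1520 = 28.2249 m/s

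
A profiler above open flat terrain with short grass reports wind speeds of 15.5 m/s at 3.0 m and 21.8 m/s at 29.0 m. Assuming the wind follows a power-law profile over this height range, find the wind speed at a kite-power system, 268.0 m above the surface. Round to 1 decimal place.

First find α: α = ln(V₂/V₁)/ln(z₂/z₁) = ln(21.8/15.5)/ln(29.0/3.0) = 0.34107/2.26868 = 0.1503
Extrapolate from 29.0 m to 268.0 m: V₃ = 21.8 × (268.0/29.0)^0.1503 = 21.8 × 1.3970 = 30.4540 m/s

30.5 m/s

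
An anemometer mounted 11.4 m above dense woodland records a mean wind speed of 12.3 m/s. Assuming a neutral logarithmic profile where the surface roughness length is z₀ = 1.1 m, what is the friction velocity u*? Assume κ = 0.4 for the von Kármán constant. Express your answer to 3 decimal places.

u* ≈ 2.104 m/s

Log law: V(z) = (u*/κ) · ln(z/z₀) ⇒ u* = κ · V / ln(z/z₀)
u* = 0.4 × 12.3 / ln(11.4/1.1) = 0.4 × 12.3 / 2.3383
   = 4.9200 / 2.3383 = 2.1041 m/s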